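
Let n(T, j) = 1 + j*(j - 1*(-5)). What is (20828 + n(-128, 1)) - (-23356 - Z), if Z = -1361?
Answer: 42830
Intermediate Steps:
n(T, j) = 1 + j*(5 + j) (n(T, j) = 1 + j*(j + 5) = 1 + j*(5 + j))
(20828 + n(-128, 1)) - (-23356 - Z) = (20828 + (1 + 1² + 5*1)) - (-23356 - 1*(-1361)) = (20828 + (1 + 1 + 5)) - (-23356 + 1361) = (20828 + 7) - 1*(-21995) = 20835 + 21995 = 42830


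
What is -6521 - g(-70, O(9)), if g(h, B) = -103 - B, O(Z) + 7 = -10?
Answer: -6435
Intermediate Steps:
O(Z) = -17 (O(Z) = -7 - 10 = -17)
-6521 - g(-70, O(9)) = -6521 - (-103 - 1*(-17)) = -6521 - (-103 + 17) = -6521 - 1*(-86) = -6521 + 86 = -6435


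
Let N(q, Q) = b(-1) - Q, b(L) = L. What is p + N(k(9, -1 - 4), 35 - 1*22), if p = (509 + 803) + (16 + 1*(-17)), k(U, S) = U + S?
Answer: 1297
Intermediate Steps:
k(U, S) = S + U
N(q, Q) = -1 - Q
p = 1311 (p = 1312 + (16 - 17) = 1312 - 1 = 1311)
p + N(k(9, -1 - 4), 35 - 1*22) = 1311 + (-1 - (35 - 1*22)) = 1311 + (-1 - (35 - 22)) = 1311 + (-1 - 1*13) = 1311 + (-1 - 13) = 1311 - 14 = 1297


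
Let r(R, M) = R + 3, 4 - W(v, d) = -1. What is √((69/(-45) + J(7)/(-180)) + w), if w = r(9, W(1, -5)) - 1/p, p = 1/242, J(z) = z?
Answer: I*√208415/30 ≈ 15.217*I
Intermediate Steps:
W(v, d) = 5 (W(v, d) = 4 - 1*(-1) = 4 + 1 = 5)
r(R, M) = 3 + R
p = 1/242 ≈ 0.0041322
w = -230 (w = (3 + 9) - 1/1/242 = 12 - 1*242 = 12 - 242 = -230)
√((69/(-45) + J(7)/(-180)) + w) = √((69/(-45) + 7/(-180)) - 230) = √((69*(-1/45) + 7*(-1/180)) - 230) = √((-23/15 - 7/180) - 230) = √(-283/180 - 230) = √(-41683/180) = I*√208415/30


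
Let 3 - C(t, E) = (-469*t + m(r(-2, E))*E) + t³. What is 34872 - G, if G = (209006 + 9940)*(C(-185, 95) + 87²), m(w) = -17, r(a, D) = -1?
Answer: -1369298539590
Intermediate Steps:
C(t, E) = 3 - t³ + 17*E + 469*t (C(t, E) = 3 - ((-469*t - 17*E) + t³) = 3 - (t³ - 469*t - 17*E) = 3 + (-t³ + 17*E + 469*t) = 3 - t³ + 17*E + 469*t)
G = 1369298574462 (G = (209006 + 9940)*((3 - 1*(-185)³ + 17*95 + 469*(-185)) + 87²) = 218946*((3 - 1*(-6331625) + 1615 - 86765) + 7569) = 218946*((3 + 6331625 + 1615 - 86765) + 7569) = 218946*(6246478 + 7569) = 218946*6254047 = 1369298574462)
34872 - G = 34872 - 1*1369298574462 = 34872 - 1369298574462 = -1369298539590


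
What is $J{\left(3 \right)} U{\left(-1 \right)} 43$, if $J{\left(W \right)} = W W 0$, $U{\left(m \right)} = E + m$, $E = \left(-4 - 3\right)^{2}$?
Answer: $0$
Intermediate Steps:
$E = 49$ ($E = \left(-7\right)^{2} = 49$)
$U{\left(m \right)} = 49 + m$
$J{\left(W \right)} = 0$ ($J{\left(W \right)} = W^{2} \cdot 0 = 0$)
$J{\left(3 \right)} U{\left(-1 \right)} 43 = 0 \left(49 - 1\right) 43 = 0 \cdot 48 \cdot 43 = 0 \cdot 43 = 0$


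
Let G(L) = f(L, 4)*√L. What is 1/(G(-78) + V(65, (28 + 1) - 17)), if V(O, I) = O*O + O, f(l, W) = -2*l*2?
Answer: 55/333294 - 2*I*√78/166647 ≈ 0.00016502 - 0.00010599*I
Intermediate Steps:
f(l, W) = -4*l
V(O, I) = O + O² (V(O, I) = O² + O = O + O²)
G(L) = -4*L^(3/2) (G(L) = (-4*L)*√L = -4*L^(3/2))
1/(G(-78) + V(65, (28 + 1) - 17)) = 1/(-(-312)*I*√78 + 65*(1 + 65)) = 1/(-(-312)*I*√78 + 65*66) = 1/(312*I*√78 + 4290) = 1/(4290 + 312*I*√78)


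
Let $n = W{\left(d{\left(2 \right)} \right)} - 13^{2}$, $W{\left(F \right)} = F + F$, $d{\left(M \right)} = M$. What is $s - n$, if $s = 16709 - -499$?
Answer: $17373$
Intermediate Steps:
$W{\left(F \right)} = 2 F$
$s = 17208$ ($s = 16709 + 499 = 17208$)
$n = -165$ ($n = 2 \cdot 2 - 13^{2} = 4 - 169 = -165$)
$s - n = 17208 - -165 = 17208 + 165 = 17373$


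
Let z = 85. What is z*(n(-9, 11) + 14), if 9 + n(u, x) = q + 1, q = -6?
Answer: 0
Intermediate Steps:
n(u, x) = -14 (n(u, x) = -9 + (-6 + 1) = -9 - 5 = -14)
z*(n(-9, 11) + 14) = 85*(-14 + 14) = 85*0 = 0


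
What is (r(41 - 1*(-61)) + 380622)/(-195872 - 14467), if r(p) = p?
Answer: -126908/70113 ≈ -1.8100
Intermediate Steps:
(r(41 - 1*(-61)) + 380622)/(-195872 - 14467) = ((41 - 1*(-61)) + 380622)/(-195872 - 14467) = ((41 + 61) + 380622)/(-210339) = (102 + 380622)*(-1/210339) = 380724*(-1/210339) = -126908/70113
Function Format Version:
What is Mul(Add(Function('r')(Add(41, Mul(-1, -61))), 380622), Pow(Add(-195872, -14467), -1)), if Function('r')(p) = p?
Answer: Rational(-126908, 70113) ≈ -1.8100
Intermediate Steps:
Mul(Add(Function('r')(Add(41, Mul(-1, -61))), 380622), Pow(Add(-195872, -14467), -1)) = Mul(Add(Add(41, Mul(-1, -61)), 380622), Pow(Add(-195872, -14467), -1)) = Mul(Add(Add(41, 61), 380622), Pow(-210339, -1)) = Mul(Add(102, 380622), Rational(-1, 210339)) = Mul(380724, Rational(-1, 210339)) = Rational(-126908, 70113)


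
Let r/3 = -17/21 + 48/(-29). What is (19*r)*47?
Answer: -1340393/203 ≈ -6602.9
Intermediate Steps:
r = -1501/203 (r = 3*(-17/21 + 48/(-29)) = 3*(-17*1/21 + 48*(-1/29)) = 3*(-17/21 - 48/29) = 3*(-1501/609) = -1501/203 ≈ -7.3941)
(19*r)*47 = (19*(-1501/203))*47 = -28519/203*47 = -1340393/203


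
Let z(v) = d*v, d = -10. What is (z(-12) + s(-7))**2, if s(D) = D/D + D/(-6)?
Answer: 537289/36 ≈ 14925.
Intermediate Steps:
z(v) = -10*v
s(D) = 1 - D/6 (s(D) = 1 + D*(-1/6) = 1 - D/6)
(z(-12) + s(-7))**2 = (-10*(-12) + (1 - 1/6*(-7)))**2 = (120 + (1 + 7/6))**2 = (120 + 13/6)**2 = (733/6)**2 = 537289/36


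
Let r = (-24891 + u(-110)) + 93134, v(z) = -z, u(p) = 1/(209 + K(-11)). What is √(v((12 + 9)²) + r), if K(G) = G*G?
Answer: √7383638130/330 ≈ 260.39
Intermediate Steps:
K(G) = G²
u(p) = 1/330 (u(p) = 1/(209 + (-11)²) = 1/(209 + 121) = 1/330)
r = 22520191/330 (r = (-24891 + 1/330) + 93134 = -8214029/330 + 93134 = 22520191/330 ≈ 68243.)
√(v((12 + 9)²) + r) = √(-(12 + 9)² + 22520191/330) = √(-1*21² + 22520191/330) = √(-1*441 + 22520191/330) = √(-441 + 22520191/330) = √(22374661/330) = √7383638130/330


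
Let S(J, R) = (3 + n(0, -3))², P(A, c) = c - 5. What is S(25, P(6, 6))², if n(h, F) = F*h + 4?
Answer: 2401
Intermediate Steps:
P(A, c) = -5 + c
n(h, F) = 4 + F*h
S(J, R) = 49 (S(J, R) = (3 + (4 - 3*0))² = (3 + (4 + 0))² = (3 + 4)² = 7² = 49)
S(25, P(6, 6))² = 49² = 2401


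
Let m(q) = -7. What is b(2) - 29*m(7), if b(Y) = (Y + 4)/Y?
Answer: 206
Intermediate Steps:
b(Y) = (4 + Y)/Y
b(2) - 29*m(7) = (4 + 2)/2 - 29*(-7) = (½)*6 + 203 = 3 + 203 = 206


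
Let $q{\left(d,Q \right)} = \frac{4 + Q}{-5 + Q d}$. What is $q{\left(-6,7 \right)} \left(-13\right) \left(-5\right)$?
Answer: $- \frac{715}{47} \approx -15.213$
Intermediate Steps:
$q{\left(d,Q \right)} = \frac{4 + Q}{-5 + Q d}$
$q{\left(-6,7 \right)} \left(-13\right) \left(-5\right) = \frac{4 + 7}{-5 + 7 \left(-6\right)} \left(-13\right) \left(-5\right) = \frac{1}{-5 - 42} \cdot 11 \left(-13\right) \left(-5\right) = \frac{1}{-47} \cdot 11 \left(-13\right) \left(-5\right) = \left(- \frac{1}{47}\right) 11 \left(-13\right) \left(-5\right) = \left(- \frac{11}{47}\right) \left(-13\right) \left(-5\right) = \frac{143}{47} \left(-5\right) = - \frac{715}{47}$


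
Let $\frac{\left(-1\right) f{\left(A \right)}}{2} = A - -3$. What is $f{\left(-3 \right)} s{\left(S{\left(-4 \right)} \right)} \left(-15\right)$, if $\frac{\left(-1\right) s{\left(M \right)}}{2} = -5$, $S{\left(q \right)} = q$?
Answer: $0$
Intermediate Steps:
$f{\left(A \right)} = -6 - 2 A$ ($f{\left(A \right)} = - 2 \left(A - -3\right) = - 2 \left(A + 3\right) = - 2 \left(3 + A\right) = -6 - 2 A$)
$s{\left(M \right)} = 10$ ($s{\left(M \right)} = \left(-2\right) \left(-5\right) = 10$)
$f{\left(-3 \right)} s{\left(S{\left(-4 \right)} \right)} \left(-15\right) = \left(-6 - -6\right) 10 \left(-15\right) = \left(-6 + 6\right) 10 \left(-15\right) = 0 \cdot 10 \left(-15\right) = 0 \left(-15\right) = 0$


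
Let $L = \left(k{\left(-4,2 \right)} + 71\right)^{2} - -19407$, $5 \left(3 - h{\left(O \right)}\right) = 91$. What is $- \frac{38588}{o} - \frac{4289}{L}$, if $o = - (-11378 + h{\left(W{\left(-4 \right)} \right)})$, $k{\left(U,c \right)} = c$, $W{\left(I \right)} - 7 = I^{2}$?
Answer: $- \frac{2508445507}{704555488} \approx -3.5603$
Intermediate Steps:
$W{\left(I \right)} = 7 + I^{2}$
$h{\left(O \right)} = - \frac{76}{5}$ ($h{\left(O \right)} = 3 - \frac{91}{5} = - \frac{76}{5}$)
$L = 24736$ ($L = \left(2 + 71\right)^{2} - -19407 = 73^{2} + 19407 = 5329 + 19407 = 24736$)
$o = \frac{56966}{5}$ ($o = - (-11378 - \frac{76}{5}) = \left(-1\right) \left(- \frac{56966}{5}\right) = \frac{56966}{5} \approx 11393.0$)
$- \frac{38588}{o} - \frac{4289}{L} = - \frac{38588}{\frac{56966}{5}} - \frac{4289}{24736} = \left(-38588\right) \frac{5}{56966} - \frac{4289}{24736} = - \frac{96470}{28483} - \frac{4289}{24736} = - \frac{2508445507}{704555488}$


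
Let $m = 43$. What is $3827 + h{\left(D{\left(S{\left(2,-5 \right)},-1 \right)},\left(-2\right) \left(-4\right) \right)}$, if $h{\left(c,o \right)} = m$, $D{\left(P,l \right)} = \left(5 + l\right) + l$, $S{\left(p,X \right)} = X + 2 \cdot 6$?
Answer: $3870$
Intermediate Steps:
$S{\left(p,X \right)} = 12 + X$ ($S{\left(p,X \right)} = X + 12 = 12 + X$)
$D{\left(P,l \right)} = 5 + 2 l$
$h{\left(c,o \right)} = 43$
$3827 + h{\left(D{\left(S{\left(2,-5 \right)},-1 \right)},\left(-2\right) \left(-4\right) \right)} = 3827 + 43 = 3870$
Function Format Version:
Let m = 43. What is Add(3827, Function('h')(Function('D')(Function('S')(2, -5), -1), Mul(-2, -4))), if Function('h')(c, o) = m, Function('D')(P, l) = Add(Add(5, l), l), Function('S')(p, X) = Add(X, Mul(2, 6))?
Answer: 3870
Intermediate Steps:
Function('S')(p, X) = Add(12, X) (Function('S')(p, X) = Add(X, 12) = Add(12, X))
Function('D')(P, l) = Add(5, Mul(2, l))
Function('h')(c, o) = 43
Add(3827, Function('h')(Function('D')(Function('S')(2, -5), -1), Mul(-2, -4))) = Add(3827, 43) = 3870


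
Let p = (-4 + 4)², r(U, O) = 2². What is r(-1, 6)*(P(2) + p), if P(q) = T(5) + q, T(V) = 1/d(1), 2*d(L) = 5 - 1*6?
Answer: 0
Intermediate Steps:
d(L) = -½ (d(L) = (5 - 1*6)/2 = (5 - 6)/2 = (½)*(-1) = -½)
T(V) = -2 (T(V) = 1/(-½) = -2)
r(U, O) = 4
p = 0 (p = 0² = 0)
P(q) = -2 + q
r(-1, 6)*(P(2) + p) = 4*((-2 + 2) + 0) = 4*(0 + 0) = 4*0 = 0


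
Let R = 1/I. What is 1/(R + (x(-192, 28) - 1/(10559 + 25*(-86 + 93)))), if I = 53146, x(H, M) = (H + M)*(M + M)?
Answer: -142617291/1309797211147 ≈ -0.00010888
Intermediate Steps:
x(H, M) = 2*M*(H + M) (x(H, M) = (H + M)*(2*M) = 2*M*(H + M))
R = 1/53146 ≈ 1.8816e-5
1/(R + (x(-192, 28) - 1/(10559 + 25*(-86 + 93)))) = 1/(1/53146 + (2*28*(-192 + 28) - 1/(10559 + 25*(-86 + 93)))) = 1/(1/53146 + (2*28*(-164) - 1/(10559 + 25*7))) = 1/(1/53146 + (-9184 - 1/(10559 + 175))) = 1/(1/53146 + (-9184 - 1/10734)) = 1/(1/53146 - 98581057/10734) = 1/(-1309797211147/142617291) = -142617291/1309797211147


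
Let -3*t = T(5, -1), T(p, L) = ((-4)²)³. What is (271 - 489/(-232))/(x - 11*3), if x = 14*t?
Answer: -190083/13326776 ≈ -0.014263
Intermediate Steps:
T(p, L) = 4096 (T(p, L) = 16³ = 4096)
t = -4096/3 (t = -⅓*4096 = -4096/3 ≈ -1365.3)
x = -57344/3 (x = 14*(-4096/3) = -57344/3 ≈ -19115.)
(271 - 489/(-232))/(x - 11*3) = (271 - 489/(-232))/(-57344/3 - 11*3) = (271 - 489*(-1/232))/(-57344/3 - 33) = (271 + 489/232)/(-57443/3) = (63361/232)*(-3/57443) = -190083/13326776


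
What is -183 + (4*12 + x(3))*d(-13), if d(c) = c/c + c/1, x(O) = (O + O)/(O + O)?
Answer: -771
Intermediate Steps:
x(O) = 1 (x(O) = (2*O)/((2*O)) = (2*O)*(1/(2*O)) = 1)
d(c) = 1 + c (d(c) = 1 + c*1 = 1 + c)
-183 + (4*12 + x(3))*d(-13) = -183 + (4*12 + 1)*(1 - 13) = -183 + (48 + 1)*(-12) = -183 + 49*(-12) = -183 - 588 = -771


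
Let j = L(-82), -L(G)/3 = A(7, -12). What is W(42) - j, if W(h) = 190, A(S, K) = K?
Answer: 154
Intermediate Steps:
L(G) = 36 (L(G) = -3*(-12) = 36)
j = 36
W(42) - j = 190 - 1*36 = 190 - 36 = 154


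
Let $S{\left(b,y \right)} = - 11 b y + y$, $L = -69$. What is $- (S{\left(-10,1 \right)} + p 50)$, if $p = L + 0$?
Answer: $3339$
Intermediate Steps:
$p = -69$ ($p = -69 + 0 = -69$)
$S{\left(b,y \right)} = y - 11 b y$ ($S{\left(b,y \right)} = - 11 b y + y = y - 11 b y$)
$- (S{\left(-10,1 \right)} + p 50) = - (1 \left(1 - -110\right) - 3450) = - (1 \left(1 + 110\right) - 3450) = - (1 \cdot 111 - 3450) = - (111 - 3450) = \left(-1\right) \left(-3339\right) = 3339$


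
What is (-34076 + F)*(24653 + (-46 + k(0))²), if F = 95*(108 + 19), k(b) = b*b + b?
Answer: -589212459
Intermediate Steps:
k(b) = b + b² (k(b) = b² + b = b + b²)
F = 12065 (F = 95*127 = 12065)
(-34076 + F)*(24653 + (-46 + k(0))²) = (-34076 + 12065)*(24653 + (-46 + 0*(1 + 0))²) = -22011*(24653 + (-46 + 0*1)²) = -22011*(24653 + (-46 + 0)²) = -22011*(24653 + (-46)²) = -22011*(24653 + 2116) = -22011*26769 = -589212459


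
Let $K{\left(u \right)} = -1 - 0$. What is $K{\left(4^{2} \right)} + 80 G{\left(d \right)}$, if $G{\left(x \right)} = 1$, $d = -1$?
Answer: $79$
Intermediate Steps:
$K{\left(u \right)} = -1$ ($K{\left(u \right)} = -1 + 0 = -1$)
$K{\left(4^{2} \right)} + 80 G{\left(d \right)} = -1 + 80 \cdot 1 = -1 + 80 = 79$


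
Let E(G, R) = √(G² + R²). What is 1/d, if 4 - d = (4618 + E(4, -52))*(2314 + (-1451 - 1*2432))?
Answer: 3622823/26246344983698 - 1569*√170/13123172491849 ≈ 1.3647e-7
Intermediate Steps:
d = 7245646 + 6276*√170 (d = 4 - (4618 + √(4² + (-52)²))*(2314 + (-1451 - 1*2432)) = 4 - (4618 + √(16 + 2704))*(2314 + (-1451 - 2432)) = 4 - (4618 + √2720)*(2314 - 3883) = 4 - (4618 + 4*√170)*(-1569) = 4 - (-7245642 - 6276*√170) = 4 + (7245642 + 6276*√170) = 7245646 + 6276*√170 ≈ 7.3275e+6)
1/d = 1/(7245646 + 6276*√170)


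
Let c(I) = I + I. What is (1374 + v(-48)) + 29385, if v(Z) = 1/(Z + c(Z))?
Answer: 4429295/144 ≈ 30759.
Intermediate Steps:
c(I) = 2*I
v(Z) = 1/(3*Z) (v(Z) = 1/(Z + 2*Z) = 1/(3*Z))
(1374 + v(-48)) + 29385 = (1374 + (⅓)/(-48)) + 29385 = (1374 + (⅓)*(-1/48)) + 29385 = (1374 - 1/144) + 29385 = 197855/144 + 29385 = 4429295/144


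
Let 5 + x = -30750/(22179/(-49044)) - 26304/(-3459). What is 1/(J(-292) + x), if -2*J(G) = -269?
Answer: 17048258/1161565899059 ≈ 1.4677e-5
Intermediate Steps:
J(G) = 269/2 (J(G) = -1/2*(-269) = 269/2)
x = 579636454179/8524129 (x = -5 + (-30750/(22179/(-49044)) - 26304/(-3459)) = -5 + (-30750/(22179*(-1/49044)) - 26304*(-1/3459)) = -5 + (-30750/(-7393/16348) + 8768/1153) = -5 + (-30750*(-16348/7393) + 8768/1153) = -5 + (502701000/7393 + 8768/1153) = -5 + 579679074824/8524129 = 579636454179/8524129 ≈ 68000.)
1/(J(-292) + x) = 1/(269/2 + 579636454179/8524129) = 1/(1161565899059/17048258) = 17048258/1161565899059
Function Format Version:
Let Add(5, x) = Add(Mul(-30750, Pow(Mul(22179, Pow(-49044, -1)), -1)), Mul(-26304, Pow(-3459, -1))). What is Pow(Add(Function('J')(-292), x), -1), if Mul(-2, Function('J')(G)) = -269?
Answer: Rational(17048258, 1161565899059) ≈ 1.4677e-5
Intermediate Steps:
Function('J')(G) = Rational(269, 2) (Function('J')(G) = Mul(Rational(-1, 2), -269) = Rational(269, 2))
x = Rational(579636454179, 8524129) (x = Add(-5, Add(Mul(-30750, Pow(Mul(22179, Pow(-49044, -1)), -1)), Mul(-26304, Pow(-3459, -1)))) = Add(-5, Add(Mul(-30750, Pow(Mul(22179, Rational(-1, 49044)), -1)), Mul(-26304, Rational(-1, 3459)))) = Add(-5, Add(Mul(-30750, Pow(Rational(-7393, 16348), -1)), Rational(8768, 1153))) = Add(-5, Add(Mul(-30750, Rational(-16348, 7393)), Rational(8768, 1153))) = Add(-5, Add(Rational(502701000, 7393), Rational(8768, 1153))) = Add(-5, Rational(579679074824, 8524129)) = Rational(579636454179, 8524129) ≈ 68000.)
Pow(Add(Function('J')(-292), x), -1) = Pow(Add(Rational(269, 2), Rational(579636454179, 8524129)), -1) = Pow(Rational(1161565899059, 17048258), -1) = Rational(17048258, 1161565899059)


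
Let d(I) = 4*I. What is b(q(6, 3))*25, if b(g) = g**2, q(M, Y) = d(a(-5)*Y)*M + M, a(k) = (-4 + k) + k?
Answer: 25100100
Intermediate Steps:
a(k) = -4 + 2*k
q(M, Y) = M - 56*M*Y (q(M, Y) = (4*((-4 + 2*(-5))*Y))*M + M = (4*((-4 - 10)*Y))*M + M = (4*(-14*Y))*M + M = (-56*Y)*M + M = -56*M*Y + M = M - 56*M*Y)
b(q(6, 3))*25 = (6*(1 - 56*3))**2*25 = (6*(1 - 168))**2*25 = (6*(-167))**2*25 = (-1002)**2*25 = 1004004*25 = 25100100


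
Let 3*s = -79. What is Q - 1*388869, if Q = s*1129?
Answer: -1255798/3 ≈ -4.1860e+5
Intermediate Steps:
s = -79/3 (s = (⅓)*(-79) = -79/3 ≈ -26.333)
Q = -89191/3 (Q = -79/3*1129 = -89191/3 ≈ -29730.)
Q - 1*388869 = -89191/3 - 1*388869 = -89191/3 - 388869 = -1255798/3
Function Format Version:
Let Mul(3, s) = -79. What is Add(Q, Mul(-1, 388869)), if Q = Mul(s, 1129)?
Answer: Rational(-1255798, 3) ≈ -4.1860e+5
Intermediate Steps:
s = Rational(-79, 3) (s = Mul(Rational(1, 3), -79) = Rational(-79, 3) ≈ -26.333)
Q = Rational(-89191, 3) (Q = Mul(Rational(-79, 3), 1129) = Rational(-89191, 3) ≈ -29730.)
Add(Q, Mul(-1, 388869)) = Add(Rational(-89191, 3), Mul(-1, 388869)) = Add(Rational(-89191, 3), -388869) = Rational(-1255798, 3)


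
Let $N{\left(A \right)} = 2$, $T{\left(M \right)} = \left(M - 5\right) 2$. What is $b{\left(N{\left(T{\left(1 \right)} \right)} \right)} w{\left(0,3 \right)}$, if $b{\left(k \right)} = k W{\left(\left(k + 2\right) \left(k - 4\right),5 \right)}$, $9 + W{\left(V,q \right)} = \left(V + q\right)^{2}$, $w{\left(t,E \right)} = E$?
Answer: $0$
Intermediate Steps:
$T{\left(M \right)} = -10 + 2 M$ ($T{\left(M \right)} = \left(-5 + M\right) 2 = -10 + 2 M$)
$W{\left(V,q \right)} = -9 + \left(V + q\right)^{2}$
$b{\left(k \right)} = k \left(-9 + \left(5 + \left(-4 + k\right) \left(2 + k\right)\right)^{2}\right)$ ($b{\left(k \right)} = k \left(-9 + \left(\left(k + 2\right) \left(k - 4\right) + 5\right)^{2}\right) = k \left(-9 + \left(\left(2 + k\right) \left(-4 + k\right) + 5\right)^{2}\right) = k \left(-9 + \left(\left(-4 + k\right) \left(2 + k\right) + 5\right)^{2}\right) = k \left(-9 + \left(5 + \left(-4 + k\right) \left(2 + k\right)\right)^{2}\right)$)
$b{\left(N{\left(T{\left(1 \right)} \right)} \right)} w{\left(0,3 \right)} = 2 \left(-9 + \left(3 - 2^{2} + 2 \cdot 2\right)^{2}\right) 3 = 2 \left(-9 + \left(3 - 4 + 4\right)^{2}\right) 3 = 2 \left(-9 + 3^{2}\right) 3 = 2 \left(-9 + 9\right) 3 = 2 \cdot 0 \cdot 3 = 0 \cdot 3 = 0$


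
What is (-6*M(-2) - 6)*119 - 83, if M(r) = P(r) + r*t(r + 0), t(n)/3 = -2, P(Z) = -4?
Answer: -6509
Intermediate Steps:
t(n) = -6 (t(n) = 3*(-2) = -6)
M(r) = -4 - 6*r (M(r) = -4 + r*(-6) = -4 - 6*r)
(-6*M(-2) - 6)*119 - 83 = (-6*(-4 - 6*(-2)) - 6)*119 - 83 = (-6*(-4 + 12) - 6)*119 - 83 = (-6*8 - 6)*119 - 83 = (-48 - 6)*119 - 83 = -54*119 - 83 = -6426 - 83 = -6509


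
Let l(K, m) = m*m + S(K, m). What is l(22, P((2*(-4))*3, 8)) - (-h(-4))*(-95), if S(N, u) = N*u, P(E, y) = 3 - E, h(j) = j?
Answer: 1703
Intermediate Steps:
l(K, m) = m**2 + K*m (l(K, m) = m*m + K*m = m**2 + K*m)
l(22, P((2*(-4))*3, 8)) - (-h(-4))*(-95) = (3 - 2*(-4)*3)*(22 + (3 - 2*(-4)*3)) - (-1*(-4))*(-95) = (3 - (-8)*3)*(22 + (3 - (-8)*3)) - 4*(-95) = (3 - 1*(-24))*(22 + (3 - 1*(-24))) - 1*(-380) = (3 + 24)*(22 + (3 + 24)) + 380 = 27*(22 + 27) + 380 = 27*49 + 380 = 1323 + 380 = 1703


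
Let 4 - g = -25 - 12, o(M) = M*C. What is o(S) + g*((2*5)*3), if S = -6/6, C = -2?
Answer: 1232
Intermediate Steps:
S = -1 (S = -6*⅙ = -1)
o(M) = -2*M (o(M) = M*(-2) = -2*M)
g = 41 (g = 4 - (-25 - 12) = 4 - 1*(-37) = 4 + 37 = 41)
o(S) + g*((2*5)*3) = -2*(-1) + 41*((2*5)*3) = 2 + 41*(10*3) = 2 + 41*30 = 2 + 1230 = 1232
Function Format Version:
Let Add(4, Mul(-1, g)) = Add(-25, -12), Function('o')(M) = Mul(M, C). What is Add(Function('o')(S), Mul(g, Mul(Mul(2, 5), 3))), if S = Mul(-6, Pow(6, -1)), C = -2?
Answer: 1232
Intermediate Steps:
S = -1 (S = Mul(-6, Rational(1, 6)) = -1)
Function('o')(M) = Mul(-2, M) (Function('o')(M) = Mul(M, -2) = Mul(-2, M))
g = 41 (g = Add(4, Mul(-1, Add(-25, -12))) = Add(4, Mul(-1, -37)) = Add(4, 37) = 41)
Add(Function('o')(S), Mul(g, Mul(Mul(2, 5), 3))) = Add(Mul(-2, -1), Mul(41, Mul(Mul(2, 5), 3))) = Add(2, Mul(41, Mul(10, 3))) = Add(2, Mul(41, 30)) = Add(2, 1230) = 1232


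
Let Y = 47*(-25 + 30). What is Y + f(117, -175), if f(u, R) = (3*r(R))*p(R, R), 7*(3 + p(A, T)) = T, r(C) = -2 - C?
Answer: -14297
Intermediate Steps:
p(A, T) = -3 + T/7
Y = 235 (Y = 47*5 = 235)
f(u, R) = (-6 - 3*R)*(-3 + R/7) (f(u, R) = (3*(-2 - R))*(-3 + R/7) = (-6 - 3*R)*(-3 + R/7))
Y + f(117, -175) = 235 - 3*(-21 - 175)*(2 - 175)/7 = 235 - 3/7*(-196)*(-173) = 235 - 14532 = -14297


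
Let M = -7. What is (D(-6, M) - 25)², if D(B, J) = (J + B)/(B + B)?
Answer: 82369/144 ≈ 572.01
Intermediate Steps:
D(B, J) = (B + J)/(2*B) (D(B, J) = (B + J)/((2*B)) = (B + J)*(1/(2*B)) = (B + J)/(2*B))
(D(-6, M) - 25)² = ((½)*(-6 - 7)/(-6) - 25)² = ((½)*(-⅙)*(-13) - 25)² = (13/12 - 25)² = (-287/12)² = 82369/144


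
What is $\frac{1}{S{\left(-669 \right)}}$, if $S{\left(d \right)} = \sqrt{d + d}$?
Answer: $- \frac{i \sqrt{1338}}{1338} \approx - 0.027338 i$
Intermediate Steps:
$S{\left(d \right)} = \sqrt{2} \sqrt{d}$ ($S{\left(d \right)} = \sqrt{2 d} = \sqrt{2} \sqrt{d}$)
$\frac{1}{S{\left(-669 \right)}} = \frac{1}{\sqrt{2} \sqrt{-669}} = \frac{1}{\sqrt{2} i \sqrt{669}} = \frac{1}{i \sqrt{1338}} = - \frac{i \sqrt{1338}}{1338}$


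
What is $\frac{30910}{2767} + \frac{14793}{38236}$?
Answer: $\frac{1222806991}{105799012} \approx 11.558$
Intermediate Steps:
$\frac{30910}{2767} + \frac{14793}{38236} = \frac{1222806991}{105799012}$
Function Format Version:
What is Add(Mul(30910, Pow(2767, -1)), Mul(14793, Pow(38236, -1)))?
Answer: Rational(1222806991, 105799012) ≈ 11.558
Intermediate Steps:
Add(Mul(30910, Pow(2767, -1)), Mul(14793, Pow(38236, -1))) = Add(Mul(30910, Rational(1, 2767)), Mul(14793, Rational(1, 38236))) = Add(Rational(30910, 2767), Rational(14793, 38236)) = Rational(1222806991, 105799012)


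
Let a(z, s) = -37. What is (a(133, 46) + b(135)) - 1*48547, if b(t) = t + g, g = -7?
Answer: -48456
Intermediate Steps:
b(t) = -7 + t (b(t) = t - 7 = -7 + t)
(a(133, 46) + b(135)) - 1*48547 = (-37 + (-7 + 135)) - 1*48547 = (-37 + 128) - 48547 = 91 - 48547 = -48456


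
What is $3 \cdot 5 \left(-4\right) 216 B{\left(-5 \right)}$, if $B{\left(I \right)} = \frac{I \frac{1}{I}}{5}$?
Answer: $-2592$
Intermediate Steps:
$B{\left(I \right)} = \frac{1}{5}$ ($B{\left(I \right)} = 1 \cdot \frac{1}{5} = \frac{1}{5}$)
$3 \cdot 5 \left(-4\right) 216 B{\left(-5 \right)} = 3 \cdot 5 \left(-4\right) 216 \cdot \frac{1}{5} = 15 \left(-4\right) 216 \cdot \frac{1}{5} = \left(-60\right) 216 \cdot \frac{1}{5} = \left(-12960\right) \frac{1}{5} = -2592$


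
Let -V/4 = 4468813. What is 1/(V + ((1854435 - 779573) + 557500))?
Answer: -1/16242890 ≈ -6.1565e-8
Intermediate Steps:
V = -17875252 (V = -4*4468813 = -17875252)
1/(V + ((1854435 - 779573) + 557500)) = 1/(-17875252 + ((1854435 - 779573) + 557500)) = 1/(-17875252 + (1074862 + 557500)) = 1/(-17875252 + 1632362) = 1/(-16242890) = -1/16242890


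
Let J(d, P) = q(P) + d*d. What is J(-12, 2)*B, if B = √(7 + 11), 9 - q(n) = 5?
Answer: 444*√2 ≈ 627.91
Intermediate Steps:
q(n) = 4 (q(n) = 9 - 1*5 = 9 - 5 = 4)
J(d, P) = 4 + d² (J(d, P) = 4 + d*d = 4 + d²)
B = 3*√2 (B = √18 = 3*√2 ≈ 4.2426)
J(-12, 2)*B = (4 + (-12)²)*(3*√2) = (4 + 144)*(3*√2) = 148*(3*√2) = 444*√2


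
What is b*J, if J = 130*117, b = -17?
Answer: -258570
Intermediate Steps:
J = 15210
b*J = -17*15210 = -258570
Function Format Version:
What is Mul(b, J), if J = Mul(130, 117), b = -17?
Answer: -258570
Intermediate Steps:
J = 15210
Mul(b, J) = Mul(-17, 15210) = -258570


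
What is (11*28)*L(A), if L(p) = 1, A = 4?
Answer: 308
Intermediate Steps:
(11*28)*L(A) = (11*28)*1 = 308*1 = 308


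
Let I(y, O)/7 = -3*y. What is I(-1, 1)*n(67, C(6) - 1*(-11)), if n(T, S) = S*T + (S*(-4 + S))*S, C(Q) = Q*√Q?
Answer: 164808 + 70308*√6 ≈ 3.3703e+5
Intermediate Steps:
C(Q) = Q^(3/2)
I(y, O) = -21*y (I(y, O) = 7*(-3*y) = -21*y)
n(T, S) = S*T + S²*(-4 + S)
I(-1, 1)*n(67, C(6) - 1*(-11)) = (-21*(-1))*((6^(3/2) - 1*(-11))*(67 + (6^(3/2) - 1*(-11))² - 4*(6^(3/2) - 1*(-11)))) = 21*((6*√6 + 11)*(67 + (6*√6 + 11)² - 4*(6*√6 + 11))) = 21*((11 + 6*√6)*(67 + (11 + 6*√6)² - 4*(11 + 6*√6))) = 21*((11 + 6*√6)*(67 + (11 + 6*√6)² + (-44 - 24*√6))) = 21*((11 + 6*√6)*(23 + (11 + 6*√6)² - 24*√6)) = 21*(11 + 6*√6)*(23 + (11 + 6*√6)² - 24*√6)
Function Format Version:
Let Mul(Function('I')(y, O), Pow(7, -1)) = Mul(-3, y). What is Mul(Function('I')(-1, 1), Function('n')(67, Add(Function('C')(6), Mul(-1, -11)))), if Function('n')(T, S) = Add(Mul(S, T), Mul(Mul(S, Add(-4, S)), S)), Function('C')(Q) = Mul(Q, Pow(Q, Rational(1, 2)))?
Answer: Add(164808, Mul(70308, Pow(6, Rational(1, 2)))) ≈ 3.3703e+5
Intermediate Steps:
Function('C')(Q) = Pow(Q, Rational(3, 2))
Function('I')(y, O) = Mul(-21, y) (Function('I')(y, O) = Mul(7, Mul(-3, y)) = Mul(-21, y))
Function('n')(T, S) = Add(Mul(S, T), Mul(Pow(S, 2), Add(-4, S)))
Mul(Function('I')(-1, 1), Function('n')(67, Add(Function('C')(6), Mul(-1, -11)))) = Mul(Mul(-21, -1), Mul(Add(Pow(6, Rational(3, 2)), Mul(-1, -11)), Add(67, Pow(Add(Pow(6, Rational(3, 2)), Mul(-1, -11)), 2), Mul(-4, Add(Pow(6, Rational(3, 2)), Mul(-1, -11)))))) = Mul(21, Mul(Add(Mul(6, Pow(6, Rational(1, 2))), 11), Add(67, Pow(Add(Mul(6, Pow(6, Rational(1, 2))), 11), 2), Mul(-4, Add(Mul(6, Pow(6, Rational(1, 2))), 11))))) = Mul(21, Mul(Add(11, Mul(6, Pow(6, Rational(1, 2)))), Add(67, Pow(Add(11, Mul(6, Pow(6, Rational(1, 2)))), 2), Mul(-4, Add(11, Mul(6, Pow(6, Rational(1, 2)))))))) = Mul(21, Mul(Add(11, Mul(6, Pow(6, Rational(1, 2)))), Add(67, Pow(Add(11, Mul(6, Pow(6, Rational(1, 2)))), 2), Add(-44, Mul(-24, Pow(6, Rational(1, 2))))))) = Mul(21, Mul(Add(11, Mul(6, Pow(6, Rational(1, 2)))), Add(23, Pow(Add(11, Mul(6, Pow(6, Rational(1, 2)))), 2), Mul(-24, Pow(6, Rational(1, 2)))))) = Mul(21, Add(11, Mul(6, Pow(6, Rational(1, 2)))), Add(23, Pow(Add(11, Mul(6, Pow(6, Rational(1, 2)))), 2), Mul(-24, Pow(6, Rational(1, 2)))))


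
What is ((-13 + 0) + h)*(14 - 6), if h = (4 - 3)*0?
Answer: -104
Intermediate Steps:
h = 0 (h = 1*0 = 0)
((-13 + 0) + h)*(14 - 6) = ((-13 + 0) + 0)*(14 - 6) = (-13 + 0)*8 = -13*8 = -104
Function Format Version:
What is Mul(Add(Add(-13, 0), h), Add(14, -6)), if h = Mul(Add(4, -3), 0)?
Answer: -104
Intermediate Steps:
h = 0 (h = Mul(1, 0) = 0)
Mul(Add(Add(-13, 0), h), Add(14, -6)) = Mul(Add(Add(-13, 0), 0), Add(14, -6)) = Mul(Add(-13, 0), 8) = Mul(-13, 8) = -104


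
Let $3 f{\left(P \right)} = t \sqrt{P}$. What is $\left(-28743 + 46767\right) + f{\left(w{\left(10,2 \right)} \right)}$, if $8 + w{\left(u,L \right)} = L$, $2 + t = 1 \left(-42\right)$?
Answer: $18024 - \frac{44 i \sqrt{6}}{3} \approx 18024.0 - 35.926 i$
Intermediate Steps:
$t = -44$ ($t = -2 + 1 \left(-42\right) = -2 - 42 = -44$)
$w{\left(u,L \right)} = -8 + L$
$f{\left(P \right)} = - \frac{44 \sqrt{P}}{3}$ ($f{\left(P \right)} = \frac{\left(-44\right) \sqrt{P}}{3} = - \frac{44 \sqrt{P}}{3}$)
$\left(-28743 + 46767\right) + f{\left(w{\left(10,2 \right)} \right)} = \left(-28743 + 46767\right) - \frac{44 \sqrt{-8 + 2}}{3} = 18024 - \frac{44 \sqrt{-6}}{3} = 18024 - \frac{44 i \sqrt{6}}{3}$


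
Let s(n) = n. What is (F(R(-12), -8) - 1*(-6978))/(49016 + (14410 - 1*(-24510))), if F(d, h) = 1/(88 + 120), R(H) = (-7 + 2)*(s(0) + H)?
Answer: 1451425/18290688 ≈ 0.079353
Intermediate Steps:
R(H) = -5*H (R(H) = (-7 + 2)*(0 + H) = -5*H)
F(d, h) = 1/208
(F(R(-12), -8) - 1*(-6978))/(49016 + (14410 - 1*(-24510))) = (1/208 - 1*(-6978))/(49016 + (14410 - 1*(-24510))) = (1/208 + 6978)/(49016 + (14410 + 24510)) = 1451425/(208*(49016 + 38920)) = (1451425/208)/87936 = (1451425/208)*(1/87936) = 1451425/18290688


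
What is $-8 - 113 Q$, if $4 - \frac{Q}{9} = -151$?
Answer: $-157643$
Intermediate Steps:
$Q = 1395$ ($Q = 36 - -1359 = 36 + 1359 = 1395$)
$-8 - 113 Q = -8 - 157635 = -157643$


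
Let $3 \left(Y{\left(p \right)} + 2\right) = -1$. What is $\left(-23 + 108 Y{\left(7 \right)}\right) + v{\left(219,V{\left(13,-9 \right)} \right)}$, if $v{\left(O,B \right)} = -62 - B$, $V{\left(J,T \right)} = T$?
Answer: $-328$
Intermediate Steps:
$Y{\left(p \right)} = - \frac{7}{3}$ ($Y{\left(p \right)} = -2 + \frac{1}{3} \left(-1\right) = -2 - \frac{1}{3} = - \frac{7}{3}$)
$\left(-23 + 108 Y{\left(7 \right)}\right) + v{\left(219,V{\left(13,-9 \right)} \right)} = \left(-23 + 108 \left(- \frac{7}{3}\right)\right) - 53 = \left(-23 - 252\right) + \left(-62 + 9\right) = -275 - 53 = -328$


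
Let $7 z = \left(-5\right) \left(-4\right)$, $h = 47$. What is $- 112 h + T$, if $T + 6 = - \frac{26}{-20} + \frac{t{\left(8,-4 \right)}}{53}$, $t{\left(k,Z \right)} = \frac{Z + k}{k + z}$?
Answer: $- \frac{53055739}{10070} \approx -5268.7$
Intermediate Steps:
$z = \frac{20}{7}$ ($z = \frac{\left(-5\right) \left(-4\right)}{7} = \frac{1}{7} \cdot 20 = \frac{20}{7} \approx 2.8571$)
$t{\left(k,Z \right)} = \frac{Z + k}{\frac{20}{7} + k}$ ($t{\left(k,Z \right)} = \frac{Z + k}{k + \frac{20}{7}} = \frac{Z + k}{\frac{20}{7} + k}$)
$T = - \frac{47259}{10070}$ ($T = -6 + \left(- \frac{26}{-20} + \frac{7 \frac{1}{20 + 7 \cdot 8} \left(-4 + 8\right)}{53}\right) = -6 + \left(\left(-26\right) \left(- \frac{1}{20}\right) + 7 \frac{1}{20 + 56} \cdot 4 \cdot \frac{1}{53}\right) = -6 + \left(\frac{13}{10} + 7 \cdot \frac{1}{76} \cdot 4 \cdot \frac{1}{53}\right) = -6 + \left(\frac{13}{10} + \frac{7}{19} \cdot \frac{1}{53}\right) = -6 + \left(\frac{13}{10} + \frac{7}{1007}\right) = -6 + \frac{13161}{10070} = - \frac{47259}{10070} \approx -4.693$)
$- 112 h + T = \left(-112\right) 47 - \frac{47259}{10070} = -5264 - \frac{47259}{10070} = - \frac{53055739}{10070}$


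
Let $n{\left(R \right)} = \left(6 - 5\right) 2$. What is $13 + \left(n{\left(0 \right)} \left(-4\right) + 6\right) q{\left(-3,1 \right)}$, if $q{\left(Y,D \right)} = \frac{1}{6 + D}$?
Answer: $\frac{89}{7} \approx 12.714$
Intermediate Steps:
$n{\left(R \right)} = 2$ ($n{\left(R \right)} = 1 \cdot 2 = 2$)
$13 + \left(n{\left(0 \right)} \left(-4\right) + 6\right) q{\left(-3,1 \right)} = 13 + \frac{2 \left(-4\right) + 6}{6 + 1} = 13 + \frac{-8 + 6}{7} = 13 - \frac{2}{7} = \frac{89}{7}$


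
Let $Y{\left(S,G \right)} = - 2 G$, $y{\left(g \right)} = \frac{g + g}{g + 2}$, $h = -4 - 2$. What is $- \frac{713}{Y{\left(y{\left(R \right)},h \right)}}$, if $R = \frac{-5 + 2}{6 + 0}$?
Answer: $- \frac{713}{12} \approx -59.417$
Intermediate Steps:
$R = - \frac{1}{2}$ ($R = - \frac{3}{6} = \left(-3\right) \frac{1}{6} = - \frac{1}{2} \approx -0.5$)
$h = -6$ ($h = -4 - 2 = -6$)
$y{\left(g \right)} = \frac{2 g}{2 + g}$
$- \frac{713}{Y{\left(y{\left(R \right)},h \right)}} = - \frac{713}{\left(-2\right) \left(-6\right)} = - \frac{713}{12}$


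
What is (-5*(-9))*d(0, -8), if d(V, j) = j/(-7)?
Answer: 360/7 ≈ 51.429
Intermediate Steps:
d(V, j) = -j/7 (d(V, j) = j*(-⅐) = -j/7)
(-5*(-9))*d(0, -8) = (-5*(-9))*(-⅐*(-8)) = 45*(8/7) = 360/7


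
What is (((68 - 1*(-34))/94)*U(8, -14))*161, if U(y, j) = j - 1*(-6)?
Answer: -65688/47 ≈ -1397.6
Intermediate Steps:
U(y, j) = 6 + j (U(y, j) = j + 6 = 6 + j)
(((68 - 1*(-34))/94)*U(8, -14))*161 = (((68 - 1*(-34))/94)*(6 - 14))*161 = (((68 + 34)*(1/94))*(-8))*161 = ((102*(1/94))*(-8))*161 = ((51/47)*(-8))*161 = -408/47*161 = -65688/47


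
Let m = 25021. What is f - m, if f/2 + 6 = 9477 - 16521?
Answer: -39121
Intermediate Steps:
f = -14100 (f = -12 + 2*(9477 - 16521) = -12 + 2*(-7044) = -12 - 14088 = -14100)
f - m = -14100 - 1*25021 = -14100 - 25021 = -39121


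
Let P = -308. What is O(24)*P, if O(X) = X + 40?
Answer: -19712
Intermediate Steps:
O(X) = 40 + X
O(24)*P = (40 + 24)*(-308) = 64*(-308) = -19712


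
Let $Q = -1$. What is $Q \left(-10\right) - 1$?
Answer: $9$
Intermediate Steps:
$Q \left(-10\right) - 1 = \left(-1\right) \left(-10\right) - 1 = 10 - 1 = 9$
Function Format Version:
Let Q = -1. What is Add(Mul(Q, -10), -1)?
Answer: 9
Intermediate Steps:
Add(Mul(Q, -10), -1) = Add(Mul(-1, -10), -1) = Add(10, -1) = 9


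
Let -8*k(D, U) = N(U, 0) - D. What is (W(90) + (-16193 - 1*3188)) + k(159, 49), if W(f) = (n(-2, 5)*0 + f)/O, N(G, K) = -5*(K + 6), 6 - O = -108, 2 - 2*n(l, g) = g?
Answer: -2942201/152 ≈ -19357.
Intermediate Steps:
n(l, g) = 1 - g/2
O = 114 (O = 6 - 1*(-108) = 6 + 108 = 114)
N(G, K) = -30 - 5*K (N(G, K) = -5*(6 + K) = -30 - 5*K)
k(D, U) = 15/4 + D/8 (k(D, U) = -((-30 - 5*0) - D)/8 = -((-30 + 0) - D)/8 = -(-30 - D)/8 = 15/4 + D/8)
W(f) = f/114 (W(f) = ((1 - 1/2*5)*0 + f)/114 = ((1 - 5/2)*0 + f)*(1/114) = (-3/2*0 + f)*(1/114) = (0 + f)*(1/114) = f*(1/114) = f/114)
(W(90) + (-16193 - 1*3188)) + k(159, 49) = ((1/114)*90 + (-16193 - 1*3188)) + (15/4 + (1/8)*159) = (15/19 + (-16193 - 3188)) + (15/4 + 159/8) = (15/19 - 19381) + 189/8 = -368224/19 + 189/8 = -2942201/152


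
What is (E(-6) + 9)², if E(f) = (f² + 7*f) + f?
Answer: 9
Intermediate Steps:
E(f) = f² + 8*f
(E(-6) + 9)² = (-6*(8 - 6) + 9)² = (-6*2 + 9)² = (-12 + 9)² = (-3)² = 9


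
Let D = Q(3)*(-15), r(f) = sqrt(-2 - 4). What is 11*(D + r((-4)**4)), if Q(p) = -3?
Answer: 495 + 11*I*sqrt(6) ≈ 495.0 + 26.944*I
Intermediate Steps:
r(f) = I*sqrt(6) (r(f) = sqrt(-6) = I*sqrt(6))
D = 45 (D = -3*(-15) = 45)
11*(D + r((-4)**4)) = 11*(45 + I*sqrt(6)) = 495 + 11*I*sqrt(6)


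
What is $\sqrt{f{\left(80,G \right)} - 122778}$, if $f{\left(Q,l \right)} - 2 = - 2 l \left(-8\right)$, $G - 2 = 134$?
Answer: $30 i \sqrt{134} \approx 347.27 i$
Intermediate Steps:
$G = 136$ ($G = 2 + 134 = 136$)
$f{\left(Q,l \right)} = 2 + 16 l$ ($f{\left(Q,l \right)} = 2 + - 2 l \left(-8\right) = 2 + 16 l$)
$\sqrt{f{\left(80,G \right)} - 122778} = \sqrt{\left(2 + 16 \cdot 136\right) - 122778} = \sqrt{\left(2 + 2176\right) - 122778} = \sqrt{2178 - 122778} = \sqrt{-120600} = 30 i \sqrt{134}$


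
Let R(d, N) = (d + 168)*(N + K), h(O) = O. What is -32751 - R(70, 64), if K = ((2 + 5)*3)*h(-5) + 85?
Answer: -43223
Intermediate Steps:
K = -20 (K = ((2 + 5)*3)*(-5) + 85 = (7*3)*(-5) + 85 = 21*(-5) + 85 = -105 + 85 = -20)
R(d, N) = (-20 + N)*(168 + d) (R(d, N) = (d + 168)*(N - 20) = (168 + d)*(-20 + N) = (-20 + N)*(168 + d))
-32751 - R(70, 64) = -32751 - (-3360 - 20*70 + 168*64 + 64*70) = -32751 - (-3360 - 1400 + 10752 + 4480) = -32751 - 1*10472 = -32751 - 10472 = -43223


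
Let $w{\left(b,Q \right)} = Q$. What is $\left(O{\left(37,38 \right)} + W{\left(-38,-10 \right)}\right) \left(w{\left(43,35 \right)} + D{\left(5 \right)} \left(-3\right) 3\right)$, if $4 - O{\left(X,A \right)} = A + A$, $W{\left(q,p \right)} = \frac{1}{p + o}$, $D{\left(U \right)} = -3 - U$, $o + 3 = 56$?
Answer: $- \frac{331165}{43} \approx -7701.5$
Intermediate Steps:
$o = 53$ ($o = -3 + 56 = 53$)
$W{\left(q,p \right)} = \frac{1}{53 + p}$ ($W{\left(q,p \right)} = \frac{1}{p + 53} = \frac{1}{53 + p}$)
$O{\left(X,A \right)} = 4 - 2 A$ ($O{\left(X,A \right)} = 4 - \left(A + A\right) = 4 - 2 A$)
$\left(O{\left(37,38 \right)} + W{\left(-38,-10 \right)}\right) \left(w{\left(43,35 \right)} + D{\left(5 \right)} \left(-3\right) 3\right) = \left(\left(4 - 76\right) + \frac{1}{53 - 10}\right) \left(35 + \left(-3 - 5\right) \left(-3\right) 3\right) = \left(\left(4 - 76\right) + \frac{1}{43}\right) \left(35 + \left(-3 - 5\right) \left(-3\right) 3\right) = \left(-72 + \frac{1}{43}\right) \left(35 + \left(-8\right) \left(-3\right) 3\right) = - \frac{3095 \left(35 + 24 \cdot 3\right)}{43} = - \frac{3095 \left(35 + 72\right)}{43} = \left(- \frac{3095}{43}\right) 107 = - \frac{331165}{43}$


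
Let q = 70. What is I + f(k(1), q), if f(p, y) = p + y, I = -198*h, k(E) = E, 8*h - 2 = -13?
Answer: 1373/4 ≈ 343.25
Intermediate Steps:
h = -11/8 (h = 1/4 + (1/8)*(-13) = 1/4 - 13/8 = -11/8 ≈ -1.3750)
I = 1089/4 (I = -198*(-11/8) = 1089/4 ≈ 272.25)
I + f(k(1), q) = 1089/4 + (1 + 70) = 1089/4 + 71 = 1373/4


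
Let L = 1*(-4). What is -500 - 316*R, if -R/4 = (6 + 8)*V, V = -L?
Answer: 70284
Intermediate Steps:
L = -4
V = 4 (V = -1*(-4) = 4)
R = -224 (R = -4*(6 + 8)*4 = -56*4 = -4*56 = -224)
-500 - 316*R = -500 - 316*(-224) = -500 + 70784 = 70284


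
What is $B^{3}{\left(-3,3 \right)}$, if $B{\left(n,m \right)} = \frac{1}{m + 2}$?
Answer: $\frac{1}{125} \approx 0.008$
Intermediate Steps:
$B{\left(n,m \right)} = \frac{1}{2 + m}$
$B^{3}{\left(-3,3 \right)} = \left(\frac{1}{2 + 3}\right)^{3} = \left(\frac{1}{5}\right)^{3} = \frac{1}{125}$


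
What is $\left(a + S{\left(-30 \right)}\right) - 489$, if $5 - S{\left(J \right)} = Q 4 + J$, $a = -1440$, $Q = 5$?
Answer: $-1914$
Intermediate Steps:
$S{\left(J \right)} = -15 - J$ ($S{\left(J \right)} = 5 - \left(5 \cdot 4 + J\right) = 5 - \left(20 + J\right) = -15 - J$)
$\left(a + S{\left(-30 \right)}\right) - 489 = \left(-1440 - -15\right) - 489 = \left(-1440 + \left(-15 + 30\right)\right) - 489 = \left(-1440 + 15\right) - 489 = -1425 - 489 = -1914$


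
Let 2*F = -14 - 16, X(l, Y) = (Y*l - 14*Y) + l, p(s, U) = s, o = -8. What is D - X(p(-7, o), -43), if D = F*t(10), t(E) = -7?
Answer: -791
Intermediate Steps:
X(l, Y) = l - 14*Y + Y*l (X(l, Y) = (-14*Y + Y*l) + l = l - 14*Y + Y*l)
F = -15 (F = (-14 - 16)/2 = (½)*(-30) = -15)
D = 105 (D = -15*(-7) = 105)
D - X(p(-7, o), -43) = 105 - (-7 - 14*(-43) - 43*(-7)) = 105 - (-7 + 602 + 301) = 105 - 1*896 = 105 - 896 = -791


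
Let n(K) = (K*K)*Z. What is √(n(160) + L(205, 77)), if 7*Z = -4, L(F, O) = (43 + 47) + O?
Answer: 13*I*√4193/7 ≈ 120.26*I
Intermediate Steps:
L(F, O) = 90 + O
Z = -4/7 (Z = (⅐)*(-4) = -4/7 ≈ -0.57143)
n(K) = -4*K²/7 (n(K) = (K*K)*(-4/7) = K²*(-4/7) = -4*K²/7)
√(n(160) + L(205, 77)) = √(-4/7*160² + (90 + 77)) = √(-4/7*25600 + 167) = √(-102400/7 + 167) = √(-101231/7) = 13*I*√4193/7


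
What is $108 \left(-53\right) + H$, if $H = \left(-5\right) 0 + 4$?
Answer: $-5720$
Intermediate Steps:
$H = 4$ ($H = 0 + 4 = 4$)
$108 \left(-53\right) + H = 108 \left(-53\right) + 4 = -5724 + 4 = -5720$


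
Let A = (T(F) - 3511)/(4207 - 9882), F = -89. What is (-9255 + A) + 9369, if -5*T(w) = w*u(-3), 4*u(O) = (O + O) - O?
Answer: 13009487/113500 ≈ 114.62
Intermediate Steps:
u(O) = O/4 (u(O) = ((O + O) - O)/4 = (2*O - O)/4 = O/4)
T(w) = 3*w/20 (T(w) = -w*(¼)*(-3)/5 = -w*(-3)/(5*4) = -(-3)*w/20 = 3*w/20)
A = 70487/113500 (A = ((3/20)*(-89) - 3511)/(4207 - 9882) = (-267/20 - 3511)/(-5675) = -70487/20*(-1/5675) = 70487/113500 ≈ 0.62103)
(-9255 + A) + 9369 = (-9255 + 70487/113500) + 9369 = -1050372013/113500 + 9369 = 13009487/113500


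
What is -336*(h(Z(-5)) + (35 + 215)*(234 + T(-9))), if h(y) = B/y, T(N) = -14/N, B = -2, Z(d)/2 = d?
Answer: -296801008/15 ≈ -1.9787e+7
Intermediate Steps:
Z(d) = 2*d
h(y) = -2/y
-336*(h(Z(-5)) + (35 + 215)*(234 + T(-9))) = -336*(-2/(2*(-5)) + (35 + 215)*(234 - 14/(-9))) = -336*(-2/(-10) + 250*(234 - 14*(-1/9))) = -336*(-2*(-1/10) + 250*(234 + 14/9)) = -336*(1/5 + 250*(2120/9)) = -336*(1/5 + 530000/9) = -336*2650009/45 = -296801008/15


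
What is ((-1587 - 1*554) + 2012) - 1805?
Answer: -1934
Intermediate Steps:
((-1587 - 1*554) + 2012) - 1805 = ((-1587 - 554) + 2012) - 1805 = (-2141 + 2012) - 1805 = -129 - 1805 = -1934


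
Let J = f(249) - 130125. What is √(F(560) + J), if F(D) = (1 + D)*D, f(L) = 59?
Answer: √184094 ≈ 429.06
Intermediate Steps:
F(D) = D*(1 + D)
J = -130066 (J = 59 - 130125 = -130066)
√(F(560) + J) = √(560*(1 + 560) - 130066) = √(560*561 - 130066) = √(314160 - 130066) = √184094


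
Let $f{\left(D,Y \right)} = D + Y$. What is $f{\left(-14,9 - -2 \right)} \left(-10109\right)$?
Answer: $30327$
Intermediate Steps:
$f{\left(-14,9 - -2 \right)} \left(-10109\right) = \left(-14 + \left(9 - -2\right)\right) \left(-10109\right) = \left(-14 + \left(9 + 2\right)\right) \left(-10109\right) = \left(-14 + 11\right) \left(-10109\right) = \left(-3\right) \left(-10109\right) = 30327$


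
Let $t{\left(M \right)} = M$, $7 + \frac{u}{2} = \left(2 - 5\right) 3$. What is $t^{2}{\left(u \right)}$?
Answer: $1024$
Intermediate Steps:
$u = -32$ ($u = -14 + 2 \left(2 - 5\right) 3 = -14 + 2 \left(\left(-3\right) 3\right) = -14 + 2 \left(-9\right) = -14 - 18 = -32$)
$t^{2}{\left(u \right)} = \left(-32\right)^{2} = 1024$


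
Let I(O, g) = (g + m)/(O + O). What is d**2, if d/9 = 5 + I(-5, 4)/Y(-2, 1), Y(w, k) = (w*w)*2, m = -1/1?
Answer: 12766329/6400 ≈ 1994.7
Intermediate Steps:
m = -1 (m = -1*1 = -1)
I(O, g) = (-1 + g)/(2*O) (I(O, g) = (g - 1)/(O + O) = (-1 + g)/((2*O)) = (-1 + g)*(1/(2*O)) = (-1 + g)/(2*O))
Y(w, k) = 2*w**2 (Y(w, k) = w**2*2 = 2*w**2)
d = 3573/80 (d = 9*(5 + ((1/2)*(-1 + 4)/(-5))/((2*(-2)**2))) = 9*(5 + ((1/2)*(-1/5)*3)/((2*4))) = 9*(5 - 3/10/8) = 9*(5 - 3/10*1/8) = 9*(5 - 3/80) = 9*(397/80) = 3573/80 ≈ 44.662)
d**2 = (3573/80)**2 = 12766329/6400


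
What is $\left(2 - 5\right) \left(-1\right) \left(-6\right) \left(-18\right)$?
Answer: $324$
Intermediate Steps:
$\left(2 - 5\right) \left(-1\right) \left(-6\right) \left(-18\right) = \left(-3\right) \left(-1\right) \left(-6\right) \left(-18\right) = 3 \left(-6\right) \left(-18\right) = \left(-18\right) \left(-18\right) = 324$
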